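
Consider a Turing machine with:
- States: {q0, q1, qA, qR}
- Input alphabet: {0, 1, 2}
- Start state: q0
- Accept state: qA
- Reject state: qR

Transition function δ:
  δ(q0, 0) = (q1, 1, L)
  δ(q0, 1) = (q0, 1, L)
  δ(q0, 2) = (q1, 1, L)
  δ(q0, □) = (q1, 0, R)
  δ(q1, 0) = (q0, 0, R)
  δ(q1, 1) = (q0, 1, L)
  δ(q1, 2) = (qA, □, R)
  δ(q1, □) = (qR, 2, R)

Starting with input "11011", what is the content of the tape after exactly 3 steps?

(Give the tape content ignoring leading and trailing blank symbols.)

Execution trace:
Initial: [q0]11011
Step 1: δ(q0, 1) = (q0, 1, L) → [q0]□11011
Step 2: δ(q0, □) = (q1, 0, R) → 0[q1]11011
Step 3: δ(q1, 1) = (q0, 1, L) → [q0]011011

After 3 steps, the tape (ignoring leading/trailing blanks) is: 011011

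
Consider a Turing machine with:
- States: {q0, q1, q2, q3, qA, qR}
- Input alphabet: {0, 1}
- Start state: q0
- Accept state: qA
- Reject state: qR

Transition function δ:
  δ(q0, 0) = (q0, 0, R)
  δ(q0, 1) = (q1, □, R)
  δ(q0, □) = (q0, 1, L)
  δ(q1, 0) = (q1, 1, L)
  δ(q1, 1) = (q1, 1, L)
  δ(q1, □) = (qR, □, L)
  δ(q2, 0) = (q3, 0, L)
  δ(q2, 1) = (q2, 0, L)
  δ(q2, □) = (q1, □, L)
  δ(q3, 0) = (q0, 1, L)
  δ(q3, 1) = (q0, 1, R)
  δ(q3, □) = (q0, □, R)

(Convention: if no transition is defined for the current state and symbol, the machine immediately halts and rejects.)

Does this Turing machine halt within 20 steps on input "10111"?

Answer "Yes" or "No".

Execution trace:
Initial: [q0]10111
Step 1: δ(q0, 1) = (q1, □, R) → □[q1]0111
Step 2: δ(q1, 0) = (q1, 1, L) → [q1]□1111
Step 3: δ(q1, □) = (qR, □, L) → [qR]□□1111

The machine reaches the reject state qR and halts.
The machine halted after 3 steps (within the 20-step bound).

Answer: Yes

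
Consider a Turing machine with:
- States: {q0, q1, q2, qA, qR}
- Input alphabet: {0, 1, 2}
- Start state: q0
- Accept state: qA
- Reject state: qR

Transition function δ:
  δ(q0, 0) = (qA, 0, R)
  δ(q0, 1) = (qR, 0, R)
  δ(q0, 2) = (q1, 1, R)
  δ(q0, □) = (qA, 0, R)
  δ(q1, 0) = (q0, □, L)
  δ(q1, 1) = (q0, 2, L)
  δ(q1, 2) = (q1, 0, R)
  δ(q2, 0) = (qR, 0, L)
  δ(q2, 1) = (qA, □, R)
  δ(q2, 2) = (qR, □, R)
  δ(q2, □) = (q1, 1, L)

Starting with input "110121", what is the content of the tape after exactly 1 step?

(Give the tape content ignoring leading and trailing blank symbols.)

Execution trace:
Initial: [q0]110121
Step 1: δ(q0, 1) = (qR, 0, R) → 0[qR]10121

The machine reaches the reject state qR and halts.

After 1 step, the tape (ignoring leading/trailing blanks) is: 010121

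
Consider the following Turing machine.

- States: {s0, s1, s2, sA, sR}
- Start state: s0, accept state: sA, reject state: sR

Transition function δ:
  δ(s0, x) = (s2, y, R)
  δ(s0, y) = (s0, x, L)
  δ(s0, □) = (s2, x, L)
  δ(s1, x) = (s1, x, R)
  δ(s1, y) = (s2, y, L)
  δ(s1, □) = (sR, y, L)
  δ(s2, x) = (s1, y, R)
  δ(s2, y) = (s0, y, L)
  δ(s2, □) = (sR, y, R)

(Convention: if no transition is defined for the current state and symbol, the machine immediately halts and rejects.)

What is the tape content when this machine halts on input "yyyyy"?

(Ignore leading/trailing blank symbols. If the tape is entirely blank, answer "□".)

Execution trace:
Initial: [s0]yyyyy
Step 1: δ(s0, y) = (s0, x, L) → [s0]□xyyyy
Step 2: δ(s0, □) = (s2, x, L) → [s2]□xxyyyy
Step 3: δ(s2, □) = (sR, y, R) → y[sR]xxyyyy

The machine reaches the reject state sR and halts.

Final tape (ignoring leading/trailing blanks): yxxyyyy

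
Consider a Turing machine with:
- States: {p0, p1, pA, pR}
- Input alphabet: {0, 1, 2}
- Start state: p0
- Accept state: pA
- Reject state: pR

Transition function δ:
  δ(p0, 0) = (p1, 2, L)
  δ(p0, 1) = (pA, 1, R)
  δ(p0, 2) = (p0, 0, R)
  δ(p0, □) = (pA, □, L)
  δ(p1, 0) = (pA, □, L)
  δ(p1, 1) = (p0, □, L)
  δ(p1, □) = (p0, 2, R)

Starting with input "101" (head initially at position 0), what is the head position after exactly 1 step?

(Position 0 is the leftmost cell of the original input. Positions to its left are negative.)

Execution trace (head position shown):
Step 0: [p0]101  (head at position 0)
Step 1: move right → 1[pA]01  (head at position 1)

After 1 step, the head is at position 1.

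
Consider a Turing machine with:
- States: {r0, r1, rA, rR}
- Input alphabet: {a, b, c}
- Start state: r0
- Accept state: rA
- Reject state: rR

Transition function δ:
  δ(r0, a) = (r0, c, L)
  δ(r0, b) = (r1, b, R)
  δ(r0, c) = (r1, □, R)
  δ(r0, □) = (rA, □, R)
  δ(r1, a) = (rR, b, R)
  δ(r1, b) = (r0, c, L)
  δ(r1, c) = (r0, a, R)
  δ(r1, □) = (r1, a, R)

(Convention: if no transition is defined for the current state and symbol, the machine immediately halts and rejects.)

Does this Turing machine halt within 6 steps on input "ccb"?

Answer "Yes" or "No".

Execution trace:
Initial: [r0]ccb
Step 1: δ(r0, c) = (r1, □, R) → □[r1]cb
Step 2: δ(r1, c) = (r0, a, R) → □a[r0]b
Step 3: δ(r0, b) = (r1, b, R) → □ab[r1]□
Step 4: δ(r1, □) = (r1, a, R) → □aba[r1]□
Step 5: δ(r1, □) = (r1, a, R) → □abaa[r1]□
Step 6: δ(r1, □) = (r1, a, R) → □abaaa[r1]□

The machine has not reached a halting state after 6 steps.
The machine did not halt within the 6-step bound.

Answer: No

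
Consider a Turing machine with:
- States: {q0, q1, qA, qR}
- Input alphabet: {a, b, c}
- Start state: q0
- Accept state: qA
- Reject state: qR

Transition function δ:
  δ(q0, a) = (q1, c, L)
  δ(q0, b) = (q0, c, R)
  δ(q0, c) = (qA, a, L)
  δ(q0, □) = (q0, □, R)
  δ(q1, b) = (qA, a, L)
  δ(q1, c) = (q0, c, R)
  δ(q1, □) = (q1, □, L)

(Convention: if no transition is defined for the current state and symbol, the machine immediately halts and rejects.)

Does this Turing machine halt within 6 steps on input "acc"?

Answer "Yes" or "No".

Execution trace:
Initial: [q0]acc
Step 1: δ(q0, a) = (q1, c, L) → [q1]□ccc
Step 2: δ(q1, □) = (q1, □, L) → [q1]□□ccc
Step 3: δ(q1, □) = (q1, □, L) → [q1]□□□ccc
Step 4: δ(q1, □) = (q1, □, L) → [q1]□□□□ccc
Step 5: δ(q1, □) = (q1, □, L) → [q1]□□□□□ccc
Step 6: δ(q1, □) = (q1, □, L) → [q1]□□□□□□ccc

The machine has not reached a halting state after 6 steps.
The machine did not halt within the 6-step bound.

Answer: No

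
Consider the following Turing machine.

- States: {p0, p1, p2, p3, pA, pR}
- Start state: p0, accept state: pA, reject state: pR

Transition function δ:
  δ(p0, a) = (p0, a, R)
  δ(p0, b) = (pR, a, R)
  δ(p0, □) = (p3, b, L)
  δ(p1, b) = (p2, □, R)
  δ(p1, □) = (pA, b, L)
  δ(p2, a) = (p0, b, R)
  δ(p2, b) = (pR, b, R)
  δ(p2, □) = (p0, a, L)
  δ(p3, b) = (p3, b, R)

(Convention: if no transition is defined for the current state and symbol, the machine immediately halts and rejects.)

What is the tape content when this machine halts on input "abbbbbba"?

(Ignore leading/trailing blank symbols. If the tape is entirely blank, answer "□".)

Execution trace:
Initial: [p0]abbbbbba
Step 1: δ(p0, a) = (p0, a, R) → a[p0]bbbbbba
Step 2: δ(p0, b) = (pR, a, R) → aa[pR]bbbbba

The machine reaches the reject state pR and halts.

Final tape (ignoring leading/trailing blanks): aabbbbba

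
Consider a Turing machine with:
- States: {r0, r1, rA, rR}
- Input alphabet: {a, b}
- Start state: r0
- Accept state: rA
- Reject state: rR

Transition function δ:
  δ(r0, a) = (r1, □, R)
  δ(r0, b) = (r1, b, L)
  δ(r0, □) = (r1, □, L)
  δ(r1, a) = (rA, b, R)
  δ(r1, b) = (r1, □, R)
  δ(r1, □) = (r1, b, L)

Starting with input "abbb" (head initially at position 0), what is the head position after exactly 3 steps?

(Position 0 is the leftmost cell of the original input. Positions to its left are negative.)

Execution trace (head position shown):
Step 0: [r0]abbb  (head at position 0)
Step 1: move right → □[r1]bbb  (head at position 1)
Step 2: move right → □□[r1]bb  (head at position 2)
Step 3: move right → □□□[r1]b  (head at position 3)

After 3 steps, the head is at position 3.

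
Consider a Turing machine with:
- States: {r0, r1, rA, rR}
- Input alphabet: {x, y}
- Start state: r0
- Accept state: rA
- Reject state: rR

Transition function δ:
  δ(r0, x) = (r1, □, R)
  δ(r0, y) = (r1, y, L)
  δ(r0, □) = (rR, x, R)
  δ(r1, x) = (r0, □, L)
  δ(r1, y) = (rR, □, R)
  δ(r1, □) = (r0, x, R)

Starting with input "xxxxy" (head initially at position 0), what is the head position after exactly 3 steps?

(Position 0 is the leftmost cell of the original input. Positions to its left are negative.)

Execution trace (head position shown):
Step 0: [r0]xxxxy  (head at position 0)
Step 1: move right → □[r1]xxxy  (head at position 1)
Step 2: move left → [r0]□□xxy  (head at position 0)
Step 3: move right → x[rR]□xxy  (head at position 1)

After 3 steps, the head is at position 1.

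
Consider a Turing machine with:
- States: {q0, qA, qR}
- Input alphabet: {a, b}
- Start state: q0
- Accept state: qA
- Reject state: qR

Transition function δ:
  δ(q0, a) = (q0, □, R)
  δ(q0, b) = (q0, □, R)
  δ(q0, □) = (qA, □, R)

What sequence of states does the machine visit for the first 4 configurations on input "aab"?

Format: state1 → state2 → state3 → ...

Execution trace:
Initial: [q0]aab
Step 1: δ(q0, a) = (q0, □, R) → □[q0]ab
Step 2: δ(q0, a) = (q0, □, R) → □□[q0]b
Step 3: δ(q0, b) = (q0, □, R) → □□□[q0]□

State sequence: q0 → q0 → q0 → q0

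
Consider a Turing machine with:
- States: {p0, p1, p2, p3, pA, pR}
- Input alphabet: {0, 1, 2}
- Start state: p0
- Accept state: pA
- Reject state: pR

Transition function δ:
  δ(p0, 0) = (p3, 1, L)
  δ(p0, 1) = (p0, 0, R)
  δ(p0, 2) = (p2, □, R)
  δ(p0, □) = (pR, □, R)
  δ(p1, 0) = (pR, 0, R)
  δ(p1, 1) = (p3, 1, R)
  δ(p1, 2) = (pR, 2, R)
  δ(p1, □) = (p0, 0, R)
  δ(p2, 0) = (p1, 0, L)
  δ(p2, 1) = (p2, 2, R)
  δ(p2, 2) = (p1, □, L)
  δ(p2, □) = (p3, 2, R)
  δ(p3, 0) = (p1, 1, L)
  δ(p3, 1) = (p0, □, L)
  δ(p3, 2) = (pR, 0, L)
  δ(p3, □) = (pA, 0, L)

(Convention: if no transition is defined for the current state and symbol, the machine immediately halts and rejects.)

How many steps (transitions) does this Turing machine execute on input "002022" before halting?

Execution trace:
Initial: [p0]002022
Step 1: δ(p0, 0) = (p3, 1, L) → [p3]□102022
Step 2: δ(p3, □) = (pA, 0, L) → [pA]□0102022

The machine reaches the accept state pA and halts.

The machine executed 2 steps before halting.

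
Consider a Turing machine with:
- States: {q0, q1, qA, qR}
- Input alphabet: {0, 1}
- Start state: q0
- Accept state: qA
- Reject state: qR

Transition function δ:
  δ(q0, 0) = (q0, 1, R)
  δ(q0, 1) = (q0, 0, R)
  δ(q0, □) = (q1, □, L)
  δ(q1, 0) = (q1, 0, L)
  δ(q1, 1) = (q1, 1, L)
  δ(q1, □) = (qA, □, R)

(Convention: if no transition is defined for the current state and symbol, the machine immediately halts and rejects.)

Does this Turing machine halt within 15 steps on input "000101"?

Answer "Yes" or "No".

Execution trace:
Initial: [q0]000101
Step 1: δ(q0, 0) = (q0, 1, R) → 1[q0]00101
Step 2: δ(q0, 0) = (q0, 1, R) → 11[q0]0101
Step 3: δ(q0, 0) = (q0, 1, R) → 111[q0]101
Step 4: δ(q0, 1) = (q0, 0, R) → 1110[q0]01
Step 5: δ(q0, 0) = (q0, 1, R) → 11101[q0]1
Step 6: δ(q0, 1) = (q0, 0, R) → 111010[q0]□
Step 7: δ(q0, □) = (q1, □, L) → 11101[q1]0□
Step 8: δ(q1, 0) = (q1, 0, L) → 1110[q1]10□
Step 9: δ(q1, 1) = (q1, 1, L) → 111[q1]010□
Step 10: δ(q1, 0) = (q1, 0, L) → 11[q1]1010□
Step 11: δ(q1, 1) = (q1, 1, L) → 1[q1]11010□
Step 12: δ(q1, 1) = (q1, 1, L) → [q1]111010□
Step 13: δ(q1, 1) = (q1, 1, L) → [q1]□111010□
Step 14: δ(q1, □) = (qA, □, R) → □[qA]111010□

The machine reaches the accept state qA and halts.
The machine halted after 14 steps (within the 15-step bound).

Answer: Yes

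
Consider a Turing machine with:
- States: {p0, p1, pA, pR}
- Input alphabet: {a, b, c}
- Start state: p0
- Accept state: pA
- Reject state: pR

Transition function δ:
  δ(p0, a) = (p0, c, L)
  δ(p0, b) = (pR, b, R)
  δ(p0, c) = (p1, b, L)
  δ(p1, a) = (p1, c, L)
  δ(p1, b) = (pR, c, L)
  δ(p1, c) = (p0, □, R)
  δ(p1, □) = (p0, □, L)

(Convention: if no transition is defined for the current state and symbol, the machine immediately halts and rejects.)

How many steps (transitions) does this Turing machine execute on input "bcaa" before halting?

Execution trace:
Initial: [p0]bcaa
Step 1: δ(p0, b) = (pR, b, R) → b[pR]caa

The machine reaches the reject state pR and halts.

The machine executed 1 step before halting.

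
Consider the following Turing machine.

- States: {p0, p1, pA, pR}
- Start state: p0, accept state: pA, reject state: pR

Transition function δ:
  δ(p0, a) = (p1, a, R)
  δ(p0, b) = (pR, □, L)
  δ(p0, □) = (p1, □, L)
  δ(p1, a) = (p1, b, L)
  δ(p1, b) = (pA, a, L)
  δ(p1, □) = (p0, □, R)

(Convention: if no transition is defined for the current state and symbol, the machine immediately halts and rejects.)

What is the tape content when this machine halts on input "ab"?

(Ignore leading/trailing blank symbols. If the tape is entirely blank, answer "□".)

Execution trace:
Initial: [p0]ab
Step 1: δ(p0, a) = (p1, a, R) → a[p1]b
Step 2: δ(p1, b) = (pA, a, L) → [pA]aa

The machine reaches the accept state pA and halts.

Final tape (ignoring leading/trailing blanks): aa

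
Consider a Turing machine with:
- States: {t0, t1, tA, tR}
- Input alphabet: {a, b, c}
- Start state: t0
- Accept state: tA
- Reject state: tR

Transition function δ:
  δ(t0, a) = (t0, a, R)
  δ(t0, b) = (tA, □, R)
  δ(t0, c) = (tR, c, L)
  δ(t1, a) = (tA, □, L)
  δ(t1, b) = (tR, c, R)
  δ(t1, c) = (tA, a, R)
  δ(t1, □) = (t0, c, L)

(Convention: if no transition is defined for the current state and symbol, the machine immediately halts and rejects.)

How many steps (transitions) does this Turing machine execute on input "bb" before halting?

Execution trace:
Initial: [t0]bb
Step 1: δ(t0, b) = (tA, □, R) → □[tA]b

The machine reaches the accept state tA and halts.

The machine executed 1 step before halting.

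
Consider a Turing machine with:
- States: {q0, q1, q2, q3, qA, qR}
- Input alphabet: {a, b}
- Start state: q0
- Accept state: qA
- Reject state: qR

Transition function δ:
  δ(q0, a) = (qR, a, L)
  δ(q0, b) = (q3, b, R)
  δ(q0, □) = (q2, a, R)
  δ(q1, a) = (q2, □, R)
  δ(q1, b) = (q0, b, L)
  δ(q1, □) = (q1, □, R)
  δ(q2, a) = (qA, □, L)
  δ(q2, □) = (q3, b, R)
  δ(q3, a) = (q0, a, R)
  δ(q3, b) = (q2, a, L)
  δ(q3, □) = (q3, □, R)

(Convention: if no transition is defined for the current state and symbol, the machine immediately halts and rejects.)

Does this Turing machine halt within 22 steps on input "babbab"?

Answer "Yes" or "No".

Execution trace:
Initial: [q0]babbab
Step 1: δ(q0, b) = (q3, b, R) → b[q3]abbab
Step 2: δ(q3, a) = (q0, a, R) → ba[q0]bbab
Step 3: δ(q0, b) = (q3, b, R) → bab[q3]bab
Step 4: δ(q3, b) = (q2, a, L) → ba[q2]baab

No transition is defined for δ(q2, b). By convention the machine halts and rejects.
The machine halted after 4 steps (within the 22-step bound).

Answer: Yes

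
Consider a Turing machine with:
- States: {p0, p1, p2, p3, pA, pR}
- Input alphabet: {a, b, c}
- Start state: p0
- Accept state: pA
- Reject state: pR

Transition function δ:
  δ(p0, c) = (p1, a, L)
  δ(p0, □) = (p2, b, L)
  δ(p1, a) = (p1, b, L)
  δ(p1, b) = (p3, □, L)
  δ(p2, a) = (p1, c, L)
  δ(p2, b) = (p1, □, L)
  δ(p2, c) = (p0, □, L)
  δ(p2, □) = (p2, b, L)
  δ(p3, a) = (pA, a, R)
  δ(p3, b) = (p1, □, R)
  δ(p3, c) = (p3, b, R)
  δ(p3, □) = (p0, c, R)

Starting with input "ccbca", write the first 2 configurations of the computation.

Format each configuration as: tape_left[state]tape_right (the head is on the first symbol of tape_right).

Transitions applied:
Step 1: δ(p0, c) = (p1, a, L)

The first 2 configurations are:
[p0]ccbca ⊢ [p1]□acbca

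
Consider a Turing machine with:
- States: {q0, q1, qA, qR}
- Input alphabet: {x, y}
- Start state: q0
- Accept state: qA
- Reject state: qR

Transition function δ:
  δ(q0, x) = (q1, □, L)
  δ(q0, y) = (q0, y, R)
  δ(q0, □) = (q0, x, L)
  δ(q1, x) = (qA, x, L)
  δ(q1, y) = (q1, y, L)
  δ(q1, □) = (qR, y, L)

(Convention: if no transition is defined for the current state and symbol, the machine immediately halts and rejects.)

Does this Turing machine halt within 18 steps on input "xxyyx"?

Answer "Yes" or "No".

Execution trace:
Initial: [q0]xxyyx
Step 1: δ(q0, x) = (q1, □, L) → [q1]□□xyyx
Step 2: δ(q1, □) = (qR, y, L) → [qR]□y□xyyx

The machine reaches the reject state qR and halts.
The machine halted after 2 steps (within the 18-step bound).

Answer: Yes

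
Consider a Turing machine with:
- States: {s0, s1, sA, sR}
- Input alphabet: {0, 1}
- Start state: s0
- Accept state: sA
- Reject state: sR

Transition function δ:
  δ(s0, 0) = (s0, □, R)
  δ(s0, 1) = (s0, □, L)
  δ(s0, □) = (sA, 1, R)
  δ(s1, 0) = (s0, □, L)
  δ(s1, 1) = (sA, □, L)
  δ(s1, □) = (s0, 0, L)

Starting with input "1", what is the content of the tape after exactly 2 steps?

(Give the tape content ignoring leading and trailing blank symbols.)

Execution trace:
Initial: [s0]1
Step 1: δ(s0, 1) = (s0, □, L) → [s0]□□
Step 2: δ(s0, □) = (sA, 1, R) → 1[sA]□

The machine reaches the accept state sA and halts.

After 2 steps, the tape (ignoring leading/trailing blanks) is: 1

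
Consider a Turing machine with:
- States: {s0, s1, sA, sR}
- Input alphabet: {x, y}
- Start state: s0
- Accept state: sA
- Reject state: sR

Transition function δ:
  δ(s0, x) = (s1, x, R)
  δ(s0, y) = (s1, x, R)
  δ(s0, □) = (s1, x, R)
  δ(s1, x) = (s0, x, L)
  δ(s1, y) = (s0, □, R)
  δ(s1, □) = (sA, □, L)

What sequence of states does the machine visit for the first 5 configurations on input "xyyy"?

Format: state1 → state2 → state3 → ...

Execution trace:
Initial: [s0]xyyy
Step 1: δ(s0, x) = (s1, x, R) → x[s1]yyy
Step 2: δ(s1, y) = (s0, □, R) → x□[s0]yy
Step 3: δ(s0, y) = (s1, x, R) → x□x[s1]y
Step 4: δ(s1, y) = (s0, □, R) → x□x□[s0]□

State sequence: s0 → s1 → s0 → s1 → s0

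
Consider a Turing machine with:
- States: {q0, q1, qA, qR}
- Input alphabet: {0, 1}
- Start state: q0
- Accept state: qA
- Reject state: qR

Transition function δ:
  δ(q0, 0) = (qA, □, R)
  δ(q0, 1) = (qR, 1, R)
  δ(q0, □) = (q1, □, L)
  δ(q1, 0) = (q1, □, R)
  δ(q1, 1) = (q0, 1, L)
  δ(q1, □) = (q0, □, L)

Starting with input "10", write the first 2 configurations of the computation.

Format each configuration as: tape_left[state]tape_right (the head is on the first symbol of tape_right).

Transitions applied:
Step 1: δ(q0, 1) = (qR, 1, R)

The first 2 configurations are:
[q0]10 ⊢ 1[qR]0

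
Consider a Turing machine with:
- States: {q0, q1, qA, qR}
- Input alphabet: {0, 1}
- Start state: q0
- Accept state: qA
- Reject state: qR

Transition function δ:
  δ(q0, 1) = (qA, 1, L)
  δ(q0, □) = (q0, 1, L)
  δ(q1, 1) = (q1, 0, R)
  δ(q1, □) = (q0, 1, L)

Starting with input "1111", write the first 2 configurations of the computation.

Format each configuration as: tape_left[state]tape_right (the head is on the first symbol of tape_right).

Transitions applied:
Step 1: δ(q0, 1) = (qA, 1, L)

The first 2 configurations are:
[q0]1111 ⊢ [qA]□1111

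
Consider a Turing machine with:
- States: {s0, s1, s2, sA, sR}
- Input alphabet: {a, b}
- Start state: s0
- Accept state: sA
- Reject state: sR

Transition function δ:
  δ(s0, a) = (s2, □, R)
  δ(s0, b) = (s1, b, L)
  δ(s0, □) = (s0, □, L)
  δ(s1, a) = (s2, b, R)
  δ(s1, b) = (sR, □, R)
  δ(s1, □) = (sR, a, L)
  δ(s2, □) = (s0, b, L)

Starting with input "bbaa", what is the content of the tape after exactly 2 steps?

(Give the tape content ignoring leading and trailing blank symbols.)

Execution trace:
Initial: [s0]bbaa
Step 1: δ(s0, b) = (s1, b, L) → [s1]□bbaa
Step 2: δ(s1, □) = (sR, a, L) → [sR]□abbaa

The machine reaches the reject state sR and halts.

After 2 steps, the tape (ignoring leading/trailing blanks) is: abbaa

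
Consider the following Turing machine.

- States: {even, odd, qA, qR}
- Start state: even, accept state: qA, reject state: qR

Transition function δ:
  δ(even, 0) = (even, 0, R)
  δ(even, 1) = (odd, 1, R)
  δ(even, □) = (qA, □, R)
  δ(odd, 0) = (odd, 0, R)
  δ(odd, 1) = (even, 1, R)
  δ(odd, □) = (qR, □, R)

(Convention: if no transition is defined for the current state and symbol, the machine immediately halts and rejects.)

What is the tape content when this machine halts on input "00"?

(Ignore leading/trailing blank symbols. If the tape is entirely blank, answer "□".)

Execution trace:
Initial: [even]00
Step 1: δ(even, 0) = (even, 0, R) → 0[even]0
Step 2: δ(even, 0) = (even, 0, R) → 00[even]□
Step 3: δ(even, □) = (qA, □, R) → 00□[qA]□

The machine reaches the accept state qA and halts.

Final tape (ignoring leading/trailing blanks): 00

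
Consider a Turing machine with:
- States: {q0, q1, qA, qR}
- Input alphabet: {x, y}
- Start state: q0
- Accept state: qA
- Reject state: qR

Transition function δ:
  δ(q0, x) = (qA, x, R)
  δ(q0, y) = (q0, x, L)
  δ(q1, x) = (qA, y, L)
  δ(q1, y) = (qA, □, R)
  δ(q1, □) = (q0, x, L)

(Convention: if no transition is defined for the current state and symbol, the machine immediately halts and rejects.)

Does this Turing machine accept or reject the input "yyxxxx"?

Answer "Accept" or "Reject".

Execution trace:
Initial: [q0]yyxxxx
Step 1: δ(q0, y) = (q0, x, L) → [q0]□xyxxxx

No transition is defined for δ(q0, □). By convention the machine halts and rejects.

Answer: Reject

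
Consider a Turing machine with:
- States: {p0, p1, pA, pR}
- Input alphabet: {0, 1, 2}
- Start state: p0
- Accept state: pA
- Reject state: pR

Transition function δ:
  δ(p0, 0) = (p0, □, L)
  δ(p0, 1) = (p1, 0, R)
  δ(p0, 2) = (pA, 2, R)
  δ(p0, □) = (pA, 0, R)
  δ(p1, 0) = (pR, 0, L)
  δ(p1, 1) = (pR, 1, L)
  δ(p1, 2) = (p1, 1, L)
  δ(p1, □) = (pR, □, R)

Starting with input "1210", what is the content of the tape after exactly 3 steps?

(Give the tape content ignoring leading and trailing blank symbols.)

Execution trace:
Initial: [p0]1210
Step 1: δ(p0, 1) = (p1, 0, R) → 0[p1]210
Step 2: δ(p1, 2) = (p1, 1, L) → [p1]0110
Step 3: δ(p1, 0) = (pR, 0, L) → [pR]□0110

The machine reaches the reject state pR and halts.

After 3 steps, the tape (ignoring leading/trailing blanks) is: 0110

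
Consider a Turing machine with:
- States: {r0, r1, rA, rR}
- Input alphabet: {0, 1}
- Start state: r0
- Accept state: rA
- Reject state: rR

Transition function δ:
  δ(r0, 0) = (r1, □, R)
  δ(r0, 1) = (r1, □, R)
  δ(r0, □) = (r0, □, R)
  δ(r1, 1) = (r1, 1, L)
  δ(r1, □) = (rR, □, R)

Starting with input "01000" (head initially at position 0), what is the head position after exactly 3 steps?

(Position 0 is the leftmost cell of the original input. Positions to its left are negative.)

Execution trace (head position shown):
Step 0: [r0]01000  (head at position 0)
Step 1: move right → □[r1]1000  (head at position 1)
Step 2: move left → [r1]□1000  (head at position 0)
Step 3: move right → □[rR]1000  (head at position 1)

After 3 steps, the head is at position 1.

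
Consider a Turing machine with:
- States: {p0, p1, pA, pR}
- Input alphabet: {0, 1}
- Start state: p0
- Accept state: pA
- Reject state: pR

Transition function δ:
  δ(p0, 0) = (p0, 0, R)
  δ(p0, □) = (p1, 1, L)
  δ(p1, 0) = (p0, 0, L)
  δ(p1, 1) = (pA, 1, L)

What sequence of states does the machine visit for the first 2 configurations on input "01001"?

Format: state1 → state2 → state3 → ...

Execution trace:
Initial: [p0]01001
Step 1: δ(p0, 0) = (p0, 0, R) → 0[p0]1001

No transition is defined for δ(p0, 1). By convention the machine halts and rejects.

State sequence: p0 → p0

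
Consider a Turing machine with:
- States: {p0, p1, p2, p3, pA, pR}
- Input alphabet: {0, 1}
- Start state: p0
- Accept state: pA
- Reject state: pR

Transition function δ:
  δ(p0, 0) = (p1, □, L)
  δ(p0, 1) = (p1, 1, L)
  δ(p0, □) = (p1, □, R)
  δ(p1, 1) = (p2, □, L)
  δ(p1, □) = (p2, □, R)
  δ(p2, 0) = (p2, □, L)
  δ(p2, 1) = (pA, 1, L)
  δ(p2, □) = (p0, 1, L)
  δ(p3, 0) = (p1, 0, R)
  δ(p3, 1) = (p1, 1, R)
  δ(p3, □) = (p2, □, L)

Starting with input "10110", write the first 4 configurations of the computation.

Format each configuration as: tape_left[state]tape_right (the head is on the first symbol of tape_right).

Transitions applied:
Step 1: δ(p0, 1) = (p1, 1, L)
Step 2: δ(p1, □) = (p2, □, R)
Step 3: δ(p2, 1) = (pA, 1, L)

The first 4 configurations are:
[p0]10110 ⊢ [p1]□10110 ⊢ □[p2]10110 ⊢ [pA]□10110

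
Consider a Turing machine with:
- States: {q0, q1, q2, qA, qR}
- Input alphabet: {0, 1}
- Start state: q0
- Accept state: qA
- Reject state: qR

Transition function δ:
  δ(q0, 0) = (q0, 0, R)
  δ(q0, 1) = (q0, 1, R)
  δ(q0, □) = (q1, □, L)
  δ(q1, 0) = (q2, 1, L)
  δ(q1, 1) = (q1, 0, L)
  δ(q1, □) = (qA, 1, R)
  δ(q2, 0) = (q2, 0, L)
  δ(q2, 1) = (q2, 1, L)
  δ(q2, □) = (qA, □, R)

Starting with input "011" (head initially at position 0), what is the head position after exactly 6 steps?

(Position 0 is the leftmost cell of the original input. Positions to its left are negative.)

Execution trace (head position shown):
Step 0: [q0]011  (head at position 0)
Step 1: move right → 0[q0]11  (head at position 1)
Step 2: move right → 01[q0]1  (head at position 2)
Step 3: move right → 011[q0]□  (head at position 3)
Step 4: move left → 01[q1]1□  (head at position 2)
Step 5: move left → 0[q1]10□  (head at position 1)
Step 6: move left → [q1]000□  (head at position 0)

After 6 steps, the head is at position 0.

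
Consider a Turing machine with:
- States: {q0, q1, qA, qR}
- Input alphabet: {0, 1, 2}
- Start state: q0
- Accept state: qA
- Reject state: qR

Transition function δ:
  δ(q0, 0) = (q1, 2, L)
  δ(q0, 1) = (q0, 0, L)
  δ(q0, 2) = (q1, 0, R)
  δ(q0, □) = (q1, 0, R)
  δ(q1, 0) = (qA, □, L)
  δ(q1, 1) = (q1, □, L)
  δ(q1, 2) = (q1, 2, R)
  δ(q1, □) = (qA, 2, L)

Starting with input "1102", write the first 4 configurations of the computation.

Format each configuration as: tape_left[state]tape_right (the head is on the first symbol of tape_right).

Transitions applied:
Step 1: δ(q0, 1) = (q0, 0, L)
Step 2: δ(q0, □) = (q1, 0, R)
Step 3: δ(q1, 0) = (qA, □, L)

The first 4 configurations are:
[q0]1102 ⊢ [q0]□0102 ⊢ 0[q1]0102 ⊢ [qA]0□102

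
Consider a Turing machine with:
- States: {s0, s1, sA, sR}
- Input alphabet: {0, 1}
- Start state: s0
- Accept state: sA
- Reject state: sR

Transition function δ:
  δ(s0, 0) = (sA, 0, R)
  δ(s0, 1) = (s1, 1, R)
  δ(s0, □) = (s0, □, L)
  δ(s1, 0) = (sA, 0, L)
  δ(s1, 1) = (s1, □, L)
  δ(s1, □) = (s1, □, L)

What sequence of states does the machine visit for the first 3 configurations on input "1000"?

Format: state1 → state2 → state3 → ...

Execution trace:
Initial: [s0]1000
Step 1: δ(s0, 1) = (s1, 1, R) → 1[s1]000
Step 2: δ(s1, 0) = (sA, 0, L) → [sA]1000

The machine reaches the accept state sA and halts.

State sequence: s0 → s1 → sA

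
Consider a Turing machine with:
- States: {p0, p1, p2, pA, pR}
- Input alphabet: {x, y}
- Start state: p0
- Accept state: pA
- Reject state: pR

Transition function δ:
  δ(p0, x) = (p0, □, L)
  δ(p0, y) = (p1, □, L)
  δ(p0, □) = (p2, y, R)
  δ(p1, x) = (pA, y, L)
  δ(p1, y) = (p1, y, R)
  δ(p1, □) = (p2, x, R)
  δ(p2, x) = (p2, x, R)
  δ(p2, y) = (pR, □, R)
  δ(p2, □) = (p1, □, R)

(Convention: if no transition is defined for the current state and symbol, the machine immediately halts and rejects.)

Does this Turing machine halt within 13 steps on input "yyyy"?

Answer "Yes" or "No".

Execution trace:
Initial: [p0]yyyy
Step 1: δ(p0, y) = (p1, □, L) → [p1]□□yyy
Step 2: δ(p1, □) = (p2, x, R) → x[p2]□yyy
Step 3: δ(p2, □) = (p1, □, R) → x□[p1]yyy
Step 4: δ(p1, y) = (p1, y, R) → x□y[p1]yy
Step 5: δ(p1, y) = (p1, y, R) → x□yy[p1]y
Step 6: δ(p1, y) = (p1, y, R) → x□yyy[p1]□
Step 7: δ(p1, □) = (p2, x, R) → x□yyyx[p2]□
Step 8: δ(p2, □) = (p1, □, R) → x□yyyx□[p1]□
Step 9: δ(p1, □) = (p2, x, R) → x□yyyx□x[p2]□
Step 10: δ(p2, □) = (p1, □, R) → x□yyyx□x□[p1]□
Step 11: δ(p1, □) = (p2, x, R) → x□yyyx□x□x[p2]□
Step 12: δ(p2, □) = (p1, □, R) → x□yyyx□x□x□[p1]□
Step 13: δ(p1, □) = (p2, x, R) → x□yyyx□x□x□x[p2]□

The machine has not reached a halting state after 13 steps.
The machine did not halt within the 13-step bound.

Answer: No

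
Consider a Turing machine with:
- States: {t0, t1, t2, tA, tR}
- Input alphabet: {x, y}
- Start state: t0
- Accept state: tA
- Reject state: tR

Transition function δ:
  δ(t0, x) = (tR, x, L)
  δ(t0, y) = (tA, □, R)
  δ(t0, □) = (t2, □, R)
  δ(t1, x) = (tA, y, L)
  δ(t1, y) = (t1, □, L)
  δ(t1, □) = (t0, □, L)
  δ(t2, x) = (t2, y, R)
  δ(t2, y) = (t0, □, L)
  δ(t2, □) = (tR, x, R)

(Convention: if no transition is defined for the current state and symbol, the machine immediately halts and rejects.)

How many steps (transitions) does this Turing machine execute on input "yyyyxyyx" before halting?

Execution trace:
Initial: [t0]yyyyxyyx
Step 1: δ(t0, y) = (tA, □, R) → □[tA]yyyxyyx

The machine reaches the accept state tA and halts.

The machine executed 1 step before halting.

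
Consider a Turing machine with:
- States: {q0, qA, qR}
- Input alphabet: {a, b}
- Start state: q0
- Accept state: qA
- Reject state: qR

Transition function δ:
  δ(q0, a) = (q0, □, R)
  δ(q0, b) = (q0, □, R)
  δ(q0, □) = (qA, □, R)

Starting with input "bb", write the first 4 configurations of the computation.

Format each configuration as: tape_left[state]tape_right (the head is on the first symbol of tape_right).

Transitions applied:
Step 1: δ(q0, b) = (q0, □, R)
Step 2: δ(q0, b) = (q0, □, R)
Step 3: δ(q0, □) = (qA, □, R)

The first 4 configurations are:
[q0]bb ⊢ □[q0]b ⊢ □□[q0]□ ⊢ □□□[qA]□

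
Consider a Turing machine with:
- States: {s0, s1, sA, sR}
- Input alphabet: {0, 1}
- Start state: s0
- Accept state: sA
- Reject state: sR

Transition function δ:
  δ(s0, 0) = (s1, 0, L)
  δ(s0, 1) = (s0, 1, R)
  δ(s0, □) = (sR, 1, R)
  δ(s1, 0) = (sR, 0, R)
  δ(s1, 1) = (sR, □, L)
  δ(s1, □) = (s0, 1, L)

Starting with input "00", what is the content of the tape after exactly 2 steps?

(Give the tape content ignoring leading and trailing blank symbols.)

Execution trace:
Initial: [s0]00
Step 1: δ(s0, 0) = (s1, 0, L) → [s1]□00
Step 2: δ(s1, □) = (s0, 1, L) → [s0]□100

After 2 steps, the tape (ignoring leading/trailing blanks) is: 100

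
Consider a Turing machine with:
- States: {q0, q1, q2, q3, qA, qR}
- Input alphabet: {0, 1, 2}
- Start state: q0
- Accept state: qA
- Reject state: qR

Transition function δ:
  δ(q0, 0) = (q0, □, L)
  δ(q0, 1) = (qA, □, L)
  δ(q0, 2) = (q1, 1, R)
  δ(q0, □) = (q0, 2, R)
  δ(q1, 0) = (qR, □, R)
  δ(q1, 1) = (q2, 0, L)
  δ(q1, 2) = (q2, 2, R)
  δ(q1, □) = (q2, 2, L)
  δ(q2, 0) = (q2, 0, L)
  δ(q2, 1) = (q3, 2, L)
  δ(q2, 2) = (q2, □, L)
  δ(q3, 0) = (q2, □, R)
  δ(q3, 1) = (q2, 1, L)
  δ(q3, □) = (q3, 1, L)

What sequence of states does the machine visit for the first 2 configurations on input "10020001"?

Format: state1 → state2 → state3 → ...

Execution trace:
Initial: [q0]10020001
Step 1: δ(q0, 1) = (qA, □, L) → [qA]□□0020001

The machine reaches the accept state qA and halts.

State sequence: q0 → qA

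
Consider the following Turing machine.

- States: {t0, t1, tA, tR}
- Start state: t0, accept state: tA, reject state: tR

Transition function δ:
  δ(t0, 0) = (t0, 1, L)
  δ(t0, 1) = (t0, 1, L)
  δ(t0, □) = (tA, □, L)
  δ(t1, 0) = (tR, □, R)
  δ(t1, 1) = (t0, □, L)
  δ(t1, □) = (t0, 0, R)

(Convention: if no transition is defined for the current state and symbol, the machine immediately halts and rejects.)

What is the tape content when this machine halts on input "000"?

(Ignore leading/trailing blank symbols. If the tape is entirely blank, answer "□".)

Execution trace:
Initial: [t0]000
Step 1: δ(t0, 0) = (t0, 1, L) → [t0]□100
Step 2: δ(t0, □) = (tA, □, L) → [tA]□□100

The machine reaches the accept state tA and halts.

Final tape (ignoring leading/trailing blanks): 100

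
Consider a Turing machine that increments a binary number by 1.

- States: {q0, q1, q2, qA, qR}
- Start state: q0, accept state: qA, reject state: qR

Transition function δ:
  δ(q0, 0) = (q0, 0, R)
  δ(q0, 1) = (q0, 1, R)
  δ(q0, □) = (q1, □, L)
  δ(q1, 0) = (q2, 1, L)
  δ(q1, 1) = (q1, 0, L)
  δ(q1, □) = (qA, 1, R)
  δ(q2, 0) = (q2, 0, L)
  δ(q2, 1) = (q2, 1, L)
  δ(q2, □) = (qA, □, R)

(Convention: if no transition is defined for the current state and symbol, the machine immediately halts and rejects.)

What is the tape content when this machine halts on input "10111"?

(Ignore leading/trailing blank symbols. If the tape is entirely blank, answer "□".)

Execution trace:
Initial: [q0]10111
Step 1: δ(q0, 1) = (q0, 1, R) → 1[q0]0111
Step 2: δ(q0, 0) = (q0, 0, R) → 10[q0]111
Step 3: δ(q0, 1) = (q0, 1, R) → 101[q0]11
Step 4: δ(q0, 1) = (q0, 1, R) → 1011[q0]1
Step 5: δ(q0, 1) = (q0, 1, R) → 10111[q0]□
Step 6: δ(q0, □) = (q1, □, L) → 1011[q1]1□
Step 7: δ(q1, 1) = (q1, 0, L) → 101[q1]10□
Step 8: δ(q1, 1) = (q1, 0, L) → 10[q1]100□
Step 9: δ(q1, 1) = (q1, 0, L) → 1[q1]0000□
Step 10: δ(q1, 0) = (q2, 1, L) → [q2]11000□
Step 11: δ(q2, 1) = (q2, 1, L) → [q2]□11000□
Step 12: δ(q2, □) = (qA, □, R) → □[qA]11000□

The machine reaches the accept state qA and halts.

Final tape (ignoring leading/trailing blanks): 11000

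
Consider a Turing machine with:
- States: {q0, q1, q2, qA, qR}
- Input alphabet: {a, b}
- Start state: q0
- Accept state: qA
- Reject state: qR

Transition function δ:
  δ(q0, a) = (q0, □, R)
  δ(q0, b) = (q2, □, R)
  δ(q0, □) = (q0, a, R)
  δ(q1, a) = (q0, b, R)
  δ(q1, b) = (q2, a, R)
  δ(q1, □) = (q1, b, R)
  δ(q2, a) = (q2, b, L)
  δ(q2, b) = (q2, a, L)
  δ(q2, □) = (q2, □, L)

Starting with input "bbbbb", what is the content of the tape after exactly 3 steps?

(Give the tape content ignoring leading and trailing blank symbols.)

Execution trace:
Initial: [q0]bbbbb
Step 1: δ(q0, b) = (q2, □, R) → □[q2]bbbb
Step 2: δ(q2, b) = (q2, a, L) → [q2]□abbb
Step 3: δ(q2, □) = (q2, □, L) → [q2]□□abbb

After 3 steps, the tape (ignoring leading/trailing blanks) is: abbb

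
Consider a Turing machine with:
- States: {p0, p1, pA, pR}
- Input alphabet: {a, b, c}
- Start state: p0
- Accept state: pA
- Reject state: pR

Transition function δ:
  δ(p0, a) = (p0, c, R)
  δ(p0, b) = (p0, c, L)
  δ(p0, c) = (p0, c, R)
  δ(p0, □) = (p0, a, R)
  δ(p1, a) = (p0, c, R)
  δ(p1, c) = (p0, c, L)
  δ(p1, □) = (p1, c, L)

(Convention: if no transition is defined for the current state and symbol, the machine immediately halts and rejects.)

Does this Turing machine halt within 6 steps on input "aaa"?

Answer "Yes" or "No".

Execution trace:
Initial: [p0]aaa
Step 1: δ(p0, a) = (p0, c, R) → c[p0]aa
Step 2: δ(p0, a) = (p0, c, R) → cc[p0]a
Step 3: δ(p0, a) = (p0, c, R) → ccc[p0]□
Step 4: δ(p0, □) = (p0, a, R) → ccca[p0]□
Step 5: δ(p0, □) = (p0, a, R) → cccaa[p0]□
Step 6: δ(p0, □) = (p0, a, R) → cccaaa[p0]□

The machine has not reached a halting state after 6 steps.
The machine did not halt within the 6-step bound.

Answer: No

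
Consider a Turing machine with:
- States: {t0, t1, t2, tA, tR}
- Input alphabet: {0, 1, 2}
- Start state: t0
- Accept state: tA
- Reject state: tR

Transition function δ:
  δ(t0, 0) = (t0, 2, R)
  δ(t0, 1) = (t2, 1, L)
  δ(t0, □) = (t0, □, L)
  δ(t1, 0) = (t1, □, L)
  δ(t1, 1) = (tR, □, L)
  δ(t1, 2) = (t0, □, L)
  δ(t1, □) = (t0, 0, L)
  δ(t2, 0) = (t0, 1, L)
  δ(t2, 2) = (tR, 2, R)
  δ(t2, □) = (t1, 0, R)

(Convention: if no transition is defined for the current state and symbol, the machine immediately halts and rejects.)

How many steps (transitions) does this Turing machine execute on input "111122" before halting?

Execution trace:
Initial: [t0]111122
Step 1: δ(t0, 1) = (t2, 1, L) → [t2]□111122
Step 2: δ(t2, □) = (t1, 0, R) → 0[t1]111122
Step 3: δ(t1, 1) = (tR, □, L) → [tR]0□11122

The machine reaches the reject state tR and halts.

The machine executed 3 steps before halting.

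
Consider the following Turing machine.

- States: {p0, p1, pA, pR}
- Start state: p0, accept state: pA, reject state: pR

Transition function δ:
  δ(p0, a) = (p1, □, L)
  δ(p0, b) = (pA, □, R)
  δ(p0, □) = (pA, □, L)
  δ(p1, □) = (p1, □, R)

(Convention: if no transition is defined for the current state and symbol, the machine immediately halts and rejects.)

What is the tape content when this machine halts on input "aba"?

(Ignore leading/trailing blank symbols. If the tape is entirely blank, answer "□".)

Execution trace:
Initial: [p0]aba
Step 1: δ(p0, a) = (p1, □, L) → [p1]□□ba
Step 2: δ(p1, □) = (p1, □, R) → □[p1]□ba
Step 3: δ(p1, □) = (p1, □, R) → □□[p1]ba

No transition is defined for δ(p1, b). By convention the machine halts and rejects.

Final tape (ignoring leading/trailing blanks): ba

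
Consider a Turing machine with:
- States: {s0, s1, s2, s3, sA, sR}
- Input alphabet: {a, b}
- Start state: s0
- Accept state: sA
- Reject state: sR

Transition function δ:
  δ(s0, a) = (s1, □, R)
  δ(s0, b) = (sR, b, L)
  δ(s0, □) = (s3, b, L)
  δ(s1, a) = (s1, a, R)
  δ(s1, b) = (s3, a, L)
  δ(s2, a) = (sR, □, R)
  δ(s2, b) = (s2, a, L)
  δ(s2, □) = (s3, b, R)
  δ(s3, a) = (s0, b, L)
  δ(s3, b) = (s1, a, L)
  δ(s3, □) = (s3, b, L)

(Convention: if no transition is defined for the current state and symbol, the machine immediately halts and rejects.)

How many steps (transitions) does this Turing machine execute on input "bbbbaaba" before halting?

Execution trace:
Initial: [s0]bbbbaaba
Step 1: δ(s0, b) = (sR, b, L) → [sR]□bbbbaaba

The machine reaches the reject state sR and halts.

The machine executed 1 step before halting.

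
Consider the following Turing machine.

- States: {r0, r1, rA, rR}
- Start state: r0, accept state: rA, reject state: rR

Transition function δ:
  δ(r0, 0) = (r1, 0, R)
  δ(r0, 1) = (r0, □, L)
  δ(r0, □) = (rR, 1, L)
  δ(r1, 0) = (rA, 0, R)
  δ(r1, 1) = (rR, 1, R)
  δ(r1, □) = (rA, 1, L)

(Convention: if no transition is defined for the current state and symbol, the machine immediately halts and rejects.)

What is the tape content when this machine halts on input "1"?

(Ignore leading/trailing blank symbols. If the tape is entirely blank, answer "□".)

Execution trace:
Initial: [r0]1
Step 1: δ(r0, 1) = (r0, □, L) → [r0]□□
Step 2: δ(r0, □) = (rR, 1, L) → [rR]□1□

The machine reaches the reject state rR and halts.

Final tape (ignoring leading/trailing blanks): 1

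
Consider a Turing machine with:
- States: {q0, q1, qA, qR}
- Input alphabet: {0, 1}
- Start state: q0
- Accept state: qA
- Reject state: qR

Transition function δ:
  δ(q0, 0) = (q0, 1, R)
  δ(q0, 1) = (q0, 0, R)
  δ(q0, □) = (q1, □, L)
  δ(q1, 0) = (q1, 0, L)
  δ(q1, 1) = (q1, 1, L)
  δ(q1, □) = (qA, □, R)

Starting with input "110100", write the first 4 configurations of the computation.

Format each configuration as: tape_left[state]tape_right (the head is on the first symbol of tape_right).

Transitions applied:
Step 1: δ(q0, 1) = (q0, 0, R)
Step 2: δ(q0, 1) = (q0, 0, R)
Step 3: δ(q0, 0) = (q0, 1, R)

The first 4 configurations are:
[q0]110100 ⊢ 0[q0]10100 ⊢ 00[q0]0100 ⊢ 001[q0]100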